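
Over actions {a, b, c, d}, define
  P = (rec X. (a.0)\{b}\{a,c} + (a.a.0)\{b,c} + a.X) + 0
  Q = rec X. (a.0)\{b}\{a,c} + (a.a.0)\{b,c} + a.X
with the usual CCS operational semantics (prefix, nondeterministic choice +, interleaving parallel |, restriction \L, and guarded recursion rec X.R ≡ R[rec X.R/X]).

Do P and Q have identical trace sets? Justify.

trace-equivalent

P's transition system — 4 states:
  m0 = (rec X. (a.0)\{b}\{a,c} + (a.a.0)\{b,c} + a.X) + 0 has moves —a→ m1, —a→ m2
  m1 = (a.0)\{b,c} has moves —a→ m3
  m2 = rec X. (a.0)\{b}\{a,c} + (a.a.0)\{b,c} + a.X has moves —a→ m1, —a→ m2
  m3 = 0\{b,c} has moves ·
Q's transition system — 3 states:
  n0 = rec X. (a.0)\{b}\{a,c} + (a.a.0)\{b,c} + a.X has moves —a→ n0, —a→ n1
  n1 = (a.0)\{b,c} has moves —a→ n2
  n2 = 0\{b,c} has moves ·
Partition-refinement fixed point:
  B0 = {m0, m2, n0}
  B1 = {m1, n1}
  B2 = {m3, n2}
m0 ∈ B0, n0 ∈ B0 → same block
Bisimilar ⇒ trace-equivalent.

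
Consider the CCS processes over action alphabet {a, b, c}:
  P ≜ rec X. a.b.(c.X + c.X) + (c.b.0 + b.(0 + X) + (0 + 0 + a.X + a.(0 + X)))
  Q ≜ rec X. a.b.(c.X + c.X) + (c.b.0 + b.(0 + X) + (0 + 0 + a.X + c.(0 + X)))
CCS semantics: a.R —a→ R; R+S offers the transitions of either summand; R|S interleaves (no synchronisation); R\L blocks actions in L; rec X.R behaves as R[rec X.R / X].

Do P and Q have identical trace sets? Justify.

Reachable graph of P (6 states):
  m0 = rec X. a.b.(c.X + c.X) + (c.b.0 + b.(0 + X) + (0 + 0 + a.X + a.(0 + X))) :: =a=> m0, =a=> m1, =a=> m2, =b=> m1, =c=> m3
  m1 = 0 + (rec X. a.b.(c.X + c.X) + (c.b.0 + b.(0 + X) + (0 + 0 + a.X + a.(0 + X)))) :: =a=> m0, =a=> m1, =a=> m2, =b=> m1, =c=> m3
  m2 = b.(c.(rec X. a.b.(c.X + c.X) + (c.b.0 + b.(0 + X) + (0 + 0 + a.X + a.(0 + X)))) + c.(rec X. a.b.(c.X + c.X) + (c.b.0 + b.(0 + X) + (0 + 0 + a.X + a.(0 + X))))) :: =b=> m4
  m3 = b.0 :: =b=> m5
  m4 = c.(rec X. a.b.(c.X + c.X) + (c.b.0 + b.(0 + X) + (0 + 0 + a.X + a.(0 + X)))) + c.(rec X. a.b.(c.X + c.X) + (c.b.0 + b.(0 + X) + (0 + 0 + a.X + a.(0 + X)))) :: =c=> m0
  m5 = 0 :: ∅
Reachable graph of Q (6 states):
  n0 = rec X. a.b.(c.X + c.X) + (c.b.0 + b.(0 + X) + (0 + 0 + a.X + c.(0 + X))) :: =a=> n0, =a=> n1, =b=> n2, =c=> n2, =c=> n3
  n1 = b.(c.(rec X. a.b.(c.X + c.X) + (c.b.0 + b.(0 + X) + (0 + 0 + a.X + c.(0 + X)))) + c.(rec X. a.b.(c.X + c.X) + (c.b.0 + b.(0 + X) + (0 + 0 + a.X + c.(0 + X))))) :: =b=> n4
  n2 = 0 + (rec X. a.b.(c.X + c.X) + (c.b.0 + b.(0 + X) + (0 + 0 + a.X + c.(0 + X)))) :: =a=> n0, =a=> n1, =b=> n2, =c=> n2, =c=> n3
  n3 = b.0 :: =b=> n5
  n4 = c.(rec X. a.b.(c.X + c.X) + (c.b.0 + b.(0 + X) + (0 + 0 + a.X + c.(0 + X)))) + c.(rec X. a.b.(c.X + c.X) + (c.b.0 + b.(0 + X) + (0 + 0 + a.X + c.(0 + X)))) :: =c=> n0
  n5 = 0 :: ∅
Run σ = ⟨ca⟩ on Q: start {n0}
  after c @ step 1: {n2, n3}
  after a @ step 2: {n0, n1}
  — Q admits the full trace.
Run σ = ⟨ca⟩ on P: start {m0}
  after c @ step 1: {m3}
  after a @ step 2: ∅  — P cannot continue

traces(P) ≠ traces(Q) — witness ⟨ca⟩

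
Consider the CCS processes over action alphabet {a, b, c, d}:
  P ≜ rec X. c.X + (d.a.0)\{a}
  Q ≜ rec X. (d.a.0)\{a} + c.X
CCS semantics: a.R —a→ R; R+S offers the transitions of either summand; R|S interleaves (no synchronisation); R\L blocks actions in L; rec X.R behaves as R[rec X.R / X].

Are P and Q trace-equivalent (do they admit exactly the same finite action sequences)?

traces(P) = traces(Q)

LTS(P): 2 reachable states
  p0 = rec X. c.X + (d.a.0)\{a} ⊢ =c=> p0, =d=> p1
  p1 = (a.0)\{a} ⊢ deadlocked
LTS(Q): 2 reachable states
  q0 = rec X. (d.a.0)\{a} + c.X ⊢ =c=> q0, =d=> q1
  q1 = (a.0)\{a} ⊢ deadlocked
Partition-refinement fixed point:
  B0 = {p0, q0}
  B1 = {p1, q1}
p0 ∈ B0, q0 ∈ B0 → same block
Bisimilar ⇒ trace-equivalent.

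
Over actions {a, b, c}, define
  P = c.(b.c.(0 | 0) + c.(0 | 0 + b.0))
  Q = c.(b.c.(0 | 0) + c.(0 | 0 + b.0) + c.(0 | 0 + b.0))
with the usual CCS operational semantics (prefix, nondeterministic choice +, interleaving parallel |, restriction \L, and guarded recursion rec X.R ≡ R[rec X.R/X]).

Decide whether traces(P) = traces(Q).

Reachable graph of P (6 states):
  s0 = c.(b.c.(0 | 0) + c.(0 | 0 + b.0)) → --c--▸ s1
  s1 = b.c.(0 | 0) + c.(0 | 0 + b.0) → --b--▸ s2, --c--▸ s3
  s2 = c.(0 | 0) → --c--▸ s4
  s3 = 0 | 0 + b.0 → --b--▸ s5
  s4 = 0 | 0 → stopped
  s5 = 0 → stopped
Reachable graph of Q (6 states):
  t0 = c.(b.c.(0 | 0) + c.(0 | 0 + b.0) + c.(0 | 0 + b.0)) → --c--▸ t1
  t1 = b.c.(0 | 0) + c.(0 | 0 + b.0) + c.(0 | 0 + b.0) → --b--▸ t2, --c--▸ t3
  t2 = c.(0 | 0) → --c--▸ t4
  t3 = 0 | 0 + b.0 → --b--▸ t5
  t4 = 0 | 0 → stopped
  t5 = 0 → stopped
Bisimilarity quotient blocks:
  B0 = {s0, t0}
  B1 = {s1, t1}
  B2 = {s3, t3}
  B3 = {s4, s5, t4, t5}
  B4 = {s2, t2}
s0 ∈ B0, t0 ∈ B0 → same block
Bisimilar ⇒ trace-equivalent.

YES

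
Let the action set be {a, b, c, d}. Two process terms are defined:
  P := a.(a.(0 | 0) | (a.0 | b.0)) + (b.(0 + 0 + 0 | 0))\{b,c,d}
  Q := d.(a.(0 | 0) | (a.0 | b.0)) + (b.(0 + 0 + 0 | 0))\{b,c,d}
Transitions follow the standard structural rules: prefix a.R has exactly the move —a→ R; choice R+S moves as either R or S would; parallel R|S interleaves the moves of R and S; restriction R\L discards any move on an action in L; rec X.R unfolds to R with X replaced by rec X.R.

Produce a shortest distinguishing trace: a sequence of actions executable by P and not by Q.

a

LTS(P): 9 reachable states
  p0 = a.(a.(0 | 0) | (a.0 | b.0)) + (b.(0 + 0 + 0 | 0))\{b,c,d} ⊢ --a--▸ p1
  p1 = a.(0 | 0) | (a.0 | b.0) ⊢ --a--▸ p2, --a--▸ p3, --b--▸ p4
  p2 = 0 | 0 | (a.0 | b.0) ⊢ --a--▸ p5, --b--▸ p6
  p3 = a.(0 | 0) | (0 | b.0) ⊢ --a--▸ p5, --b--▸ p7
  p4 = a.(0 | 0) | (a.0 | 0) ⊢ --a--▸ p6, --a--▸ p7
  p5 = 0 | 0 | (0 | b.0) ⊢ --b--▸ p8
  p6 = 0 | 0 | (a.0 | 0) ⊢ --a--▸ p8
  p7 = a.(0 | 0) | (0 | 0) ⊢ --a--▸ p8
  p8 = 0 | 0 | (0 | 0) ⊢ ∅
LTS(Q): 9 reachable states
  q0 = d.(a.(0 | 0) | (a.0 | b.0)) + (b.(0 + 0 + 0 | 0))\{b,c,d} ⊢ --d--▸ q1
  q1 = a.(0 | 0) | (a.0 | b.0) ⊢ --a--▸ q2, --a--▸ q3, --b--▸ q4
  q2 = 0 | 0 | (a.0 | b.0) ⊢ --a--▸ q5, --b--▸ q6
  q3 = a.(0 | 0) | (0 | b.0) ⊢ --a--▸ q5, --b--▸ q7
  q4 = a.(0 | 0) | (a.0 | 0) ⊢ --a--▸ q6, --a--▸ q7
  q5 = 0 | 0 | (0 | b.0) ⊢ --b--▸ q8
  q6 = 0 | 0 | (a.0 | 0) ⊢ --a--▸ q8
  q7 = a.(0 | 0) | (0 | 0) ⊢ --a--▸ q8
  q8 = 0 | 0 | (0 | 0) ⊢ ∅
Run σ = ⟨a⟩ on P: start {p0}
  step 1 (a): {p1}
  — P admits the full trace.
Run σ = ⟨a⟩ on Q: start {q0}
  step 1 (a): no successor for Q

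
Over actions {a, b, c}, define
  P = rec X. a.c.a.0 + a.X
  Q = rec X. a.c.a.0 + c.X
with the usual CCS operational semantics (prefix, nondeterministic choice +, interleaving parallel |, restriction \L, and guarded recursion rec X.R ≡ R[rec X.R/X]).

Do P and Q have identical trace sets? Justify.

traces(P) ≠ traces(Q) — witness ⟨aa⟩

LTS(P): 4 reachable states
  m0 = rec X. a.c.a.0 + a.X has moves --a--▸ m0, --a--▸ m1
  m1 = c.a.0 has moves --c--▸ m2
  m2 = a.0 has moves --a--▸ m3
  m3 = 0 has moves deadlocked
LTS(Q): 4 reachable states
  n0 = rec X. a.c.a.0 + c.X has moves --a--▸ n1, --c--▸ n0
  n1 = c.a.0 has moves --c--▸ n2
  n2 = a.0 has moves --a--▸ n3
  n3 = 0 has moves deadlocked
Executing aa from P (initial set {m0}):
  step 1 (a): {m0, m1}
  step 2 (a): {m0, m1}
  ✓ P
Executing aa from Q (initial set {n0}):
  step 1 (a): {n1}
  step 2 (a): ∅  — Q cannot continue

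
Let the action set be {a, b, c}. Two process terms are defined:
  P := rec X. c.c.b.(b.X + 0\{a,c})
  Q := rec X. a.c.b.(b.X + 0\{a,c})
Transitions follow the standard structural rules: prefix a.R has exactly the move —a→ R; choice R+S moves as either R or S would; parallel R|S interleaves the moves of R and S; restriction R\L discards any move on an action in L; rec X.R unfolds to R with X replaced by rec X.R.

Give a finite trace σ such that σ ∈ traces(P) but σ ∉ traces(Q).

P's transition system — 4 states:
  m0 = rec X. c.c.b.(b.X + 0\{a,c}) | =c=> m1
  m1 = c.b.(b.(rec X. c.c.b.(b.X + 0\{a,c})) + 0\{a,c}) | =c=> m2
  m2 = b.(b.(rec X. c.c.b.(b.X + 0\{a,c})) + 0\{a,c}) | =b=> m3
  m3 = b.(rec X. c.c.b.(b.X + 0\{a,c})) + 0\{a,c} | =b=> m0
Q's transition system — 4 states:
  n0 = rec X. a.c.b.(b.X + 0\{a,c}) | =a=> n1
  n1 = c.b.(b.(rec X. a.c.b.(b.X + 0\{a,c})) + 0\{a,c}) | =c=> n2
  n2 = b.(b.(rec X. a.c.b.(b.X + 0\{a,c})) + 0\{a,c}) | =b=> n3
  n3 = b.(rec X. a.c.b.(b.X + 0\{a,c})) + 0\{a,c} | =b=> n0
Trace ⟨c⟩ through P, begin at {m0}:
  [1] c ⇒ {m1}
  ✓ P
Trace ⟨c⟩ through Q, begin at {n0}:
  [1] c ⇒ ∅  — Q cannot continue

c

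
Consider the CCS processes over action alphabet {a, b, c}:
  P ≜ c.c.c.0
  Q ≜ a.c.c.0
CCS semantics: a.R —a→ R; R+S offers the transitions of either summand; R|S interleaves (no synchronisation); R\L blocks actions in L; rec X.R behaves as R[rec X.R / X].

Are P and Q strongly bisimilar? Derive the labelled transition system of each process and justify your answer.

P ≁ Q

P's transition system — 4 states:
  m0 = c.c.c.0 :: -c-> m1
  m1 = c.c.0 :: -c-> m2
  m2 = c.0 :: -c-> m3
  m3 = 0 :: deadlocked
Q's transition system — 4 states:
  n0 = a.c.c.0 :: -a-> n1
  n1 = c.c.0 :: -c-> n2
  n2 = c.0 :: -c-> n3
  n3 = 0 :: deadlocked
Partition-refinement fixed point:
  B0 = {m0}
  B1 = {m1, n1}
  B2 = {m2, n2}
  B3 = {m3, n3}
  B4 = {n0}
m0 ∈ B0, n0 ∈ B4 → different blocks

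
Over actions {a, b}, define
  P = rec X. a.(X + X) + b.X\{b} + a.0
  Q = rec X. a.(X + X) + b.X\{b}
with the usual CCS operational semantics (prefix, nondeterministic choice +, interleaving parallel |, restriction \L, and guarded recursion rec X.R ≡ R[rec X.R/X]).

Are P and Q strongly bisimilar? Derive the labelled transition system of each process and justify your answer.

LTS(P): 6 reachable states
  m0 = rec X. a.(X + X) + b.X\{b} + a.0 has moves -a-> m1, -a-> m2, -b-> m3
  m1 = (rec X. a.(X + X) + b.X\{b} + a.0) + (rec X. a.(X + X) + b.X\{b} + a.0) has moves -a-> m1, -a-> m2, -b-> m3
  m2 = 0 has moves (no moves)
  m3 = (rec X. a.(X + X) + b.X\{b} + a.0)\{b} has moves -a-> m4, -a-> m5
  m4 = ((rec X. a.(X + X) + b.X\{b} + a.0) + (rec X. a.(X + X) + b.X\{b} + a.0))\{b} has moves -a-> m4, -a-> m5
  m5 = 0\{b} has moves (no moves)
LTS(Q): 4 reachable states
  n0 = rec X. a.(X + X) + b.X\{b} has moves -a-> n1, -b-> n2
  n1 = (rec X. a.(X + X) + b.X\{b}) + (rec X. a.(X + X) + b.X\{b}) has moves -a-> n1, -b-> n2
  n2 = (rec X. a.(X + X) + b.X\{b})\{b} has moves -a-> n3
  n3 = ((rec X. a.(X + X) + b.X\{b}) + (rec X. a.(X + X) + b.X\{b}))\{b} has moves -a-> n3
Coarsest stable partition (strong bisimilarity classes):
  B0 = {m0, m1}
  B1 = {m3, m4}
  B2 = {m2, m5}
  B3 = {n0, n1}
  B4 = {n2, n3}
m0 ∈ B0, n0 ∈ B3 → different blocks

NO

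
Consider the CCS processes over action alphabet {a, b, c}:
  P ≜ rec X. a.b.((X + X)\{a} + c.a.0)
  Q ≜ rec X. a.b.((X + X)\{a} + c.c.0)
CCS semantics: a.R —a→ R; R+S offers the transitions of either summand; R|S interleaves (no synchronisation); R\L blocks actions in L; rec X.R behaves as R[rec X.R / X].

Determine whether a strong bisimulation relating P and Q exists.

not bisimilar

P's transition system — 5 states:
  p0 = rec X. a.b.((X + X)\{a} + c.a.0) | -a-> p1
  p1 = b.(((rec X. a.b.((X + X)\{a} + c.a.0)) + (rec X. a.b.((X + X)\{a} + c.a.0)))\{a} + c.a.0) | -b-> p2
  p2 = ((rec X. a.b.((X + X)\{a} + c.a.0)) + (rec X. a.b.((X + X)\{a} + c.a.0)))\{a} + c.a.0 | -c-> p3
  p3 = a.0 | -a-> p4
  p4 = 0 | ∅
Q's transition system — 5 states:
  q0 = rec X. a.b.((X + X)\{a} + c.c.0) | -a-> q1
  q1 = b.(((rec X. a.b.((X + X)\{a} + c.c.0)) + (rec X. a.b.((X + X)\{a} + c.c.0)))\{a} + c.c.0) | -b-> q2
  q2 = ((rec X. a.b.((X + X)\{a} + c.c.0)) + (rec X. a.b.((X + X)\{a} + c.c.0)))\{a} + c.c.0 | -c-> q3
  q3 = c.0 | -c-> q4
  q4 = 0 | ∅
Coarsest stable partition (strong bisimilarity classes):
  B0 = {p0}
  B1 = {p1}
  B2 = {p2}
  B3 = {p3}
  B4 = {p4, q4}
  B5 = {q0}
  B6 = {q1}
  B7 = {q2}
  B8 = {q3}
p0 ∈ B0, q0 ∈ B5 → different blocks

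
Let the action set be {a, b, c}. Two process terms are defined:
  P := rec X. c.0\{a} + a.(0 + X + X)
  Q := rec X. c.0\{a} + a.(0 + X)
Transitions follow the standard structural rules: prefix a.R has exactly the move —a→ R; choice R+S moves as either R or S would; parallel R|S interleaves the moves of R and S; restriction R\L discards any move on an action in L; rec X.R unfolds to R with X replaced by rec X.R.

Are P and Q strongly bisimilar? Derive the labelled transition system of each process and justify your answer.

LTS(P): 3 reachable states
  u0 = rec X. c.0\{a} + a.(0 + X + X) | —a→ u1, —c→ u2
  u1 = 0 + (rec X. c.0\{a} + a.(0 + X + X)) + (rec X. c.0\{a} + a.(0 + X + X)) | —a→ u1, —c→ u2
  u2 = 0\{a} | ·
LTS(Q): 3 reachable states
  v0 = rec X. c.0\{a} + a.(0 + X) | —a→ v1, —c→ v2
  v1 = 0 + (rec X. c.0\{a} + a.(0 + X)) | —a→ v1, —c→ v2
  v2 = 0\{a} | ·
Bisimilarity quotient blocks:
  B0 = {u0, u1, v0, v1}
  B1 = {u2, v2}
u0 ∈ B0, v0 ∈ B0 → same block

bisimilar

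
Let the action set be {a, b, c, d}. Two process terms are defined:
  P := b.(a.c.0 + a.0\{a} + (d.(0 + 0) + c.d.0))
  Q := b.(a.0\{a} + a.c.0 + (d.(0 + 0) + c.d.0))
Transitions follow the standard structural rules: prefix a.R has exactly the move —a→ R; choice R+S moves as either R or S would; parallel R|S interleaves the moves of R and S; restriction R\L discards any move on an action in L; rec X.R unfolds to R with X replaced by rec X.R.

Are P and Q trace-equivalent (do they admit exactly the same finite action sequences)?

traces(P) = traces(Q)

Reachable graph of P (7 states):
  s0 = b.(a.c.0 + a.0\{a} + (d.(0 + 0) + c.d.0)) ⊢ =b=> s1
  s1 = a.c.0 + a.0\{a} + (d.(0 + 0) + c.d.0) ⊢ =a=> s2, =a=> s3, =c=> s4, =d=> s5
  s2 = 0\{a} ⊢ deadlocked
  s3 = c.0 ⊢ =c=> s6
  s4 = d.0 ⊢ =d=> s6
  s5 = 0 + 0 ⊢ deadlocked
  s6 = 0 ⊢ deadlocked
Reachable graph of Q (7 states):
  t0 = b.(a.0\{a} + a.c.0 + (d.(0 + 0) + c.d.0)) ⊢ =b=> t1
  t1 = a.0\{a} + a.c.0 + (d.(0 + 0) + c.d.0) ⊢ =a=> t2, =a=> t3, =c=> t4, =d=> t5
  t2 = 0\{a} ⊢ deadlocked
  t3 = c.0 ⊢ =c=> t6
  t4 = d.0 ⊢ =d=> t6
  t5 = 0 + 0 ⊢ deadlocked
  t6 = 0 ⊢ deadlocked
Bisimilarity quotient blocks:
  B0 = {s0, t0}
  B1 = {s1, t1}
  B2 = {s4, t4}
  B3 = {s2, s5, s6, t2, t5, t6}
  B4 = {s3, t3}
s0 ∈ B0, t0 ∈ B0 → same block
Bisimilar ⇒ trace-equivalent.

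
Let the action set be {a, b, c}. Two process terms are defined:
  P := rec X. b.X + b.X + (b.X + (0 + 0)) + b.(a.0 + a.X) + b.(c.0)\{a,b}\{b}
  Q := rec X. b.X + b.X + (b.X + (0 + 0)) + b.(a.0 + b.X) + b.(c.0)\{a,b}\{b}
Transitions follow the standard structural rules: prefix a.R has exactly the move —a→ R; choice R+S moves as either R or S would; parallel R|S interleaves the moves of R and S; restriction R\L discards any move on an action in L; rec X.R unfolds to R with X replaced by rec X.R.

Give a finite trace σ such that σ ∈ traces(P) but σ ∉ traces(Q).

bab

Reachable graph of P (5 states):
  m0 = rec X. b.X + b.X + (b.X + (0 + 0)) + b.(a.0 + a.X) + b.(c.0)\{a,b}\{b} → -b-> m0, -b-> m1, -b-> m2
  m1 = (c.0)\{a,b}\{b} → -c-> m3
  m2 = a.0 + a.(rec X. b.X + b.X + (b.X + (0 + 0)) + b.(a.0 + a.X) + b.(c.0)\{a,b}\{b}) → -a-> m0, -a-> m4
  m3 = 0\{a,b}\{b} → ·
  m4 = 0 → ·
Reachable graph of Q (5 states):
  n0 = rec X. b.X + b.X + (b.X + (0 + 0)) + b.(a.0 + b.X) + b.(c.0)\{a,b}\{b} → -b-> n0, -b-> n1, -b-> n2
  n1 = (c.0)\{a,b}\{b} → -c-> n3
  n2 = a.0 + b.(rec X. b.X + b.X + (b.X + (0 + 0)) + b.(a.0 + b.X) + b.(c.0)\{a,b}\{b}) → -a-> n4, -b-> n0
  n3 = 0\{a,b}\{b} → ·
  n4 = 0 → ·
Trace ⟨bab⟩ through P, begin at {m0}:
  [1] b ⇒ {m0, m1, m2}
  [2] a ⇒ {m0, m4}
  [3] b ⇒ {m0, m1, m2}
  P completes σ.
Trace ⟨bab⟩ through Q, begin at {n0}:
  [1] b ⇒ {n0, n1, n2}
  [2] a ⇒ {n4}
  [3] b ⇒ ∅ (Q stuck)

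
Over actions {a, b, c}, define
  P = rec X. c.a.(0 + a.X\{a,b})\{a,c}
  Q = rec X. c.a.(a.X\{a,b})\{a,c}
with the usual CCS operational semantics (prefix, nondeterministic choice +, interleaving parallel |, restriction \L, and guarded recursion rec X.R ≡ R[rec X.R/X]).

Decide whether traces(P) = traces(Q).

traces(P) = traces(Q)

LTS(P): 3 reachable states
  m0 = rec X. c.a.(0 + a.X\{a,b})\{a,c} → =c=> m1
  m1 = a.(0 + a.(rec X. c.a.(0 + a.X\{a,b})\{a,c})\{a,b})\{a,c} → =a=> m2
  m2 = (0 + a.(rec X. c.a.(0 + a.X\{a,b})\{a,c})\{a,b})\{a,c} → ·
LTS(Q): 3 reachable states
  n0 = rec X. c.a.(a.X\{a,b})\{a,c} → =c=> n1
  n1 = a.(a.(rec X. c.a.(a.X\{a,b})\{a,c})\{a,b})\{a,c} → =a=> n2
  n2 = (a.(rec X. c.a.(a.X\{a,b})\{a,c})\{a,b})\{a,c} → ·
Partition-refinement fixed point:
  B0 = {m0, n0}
  B1 = {m1, n1}
  B2 = {m2, n2}
m0 ∈ B0, n0 ∈ B0 → same block
Bisimilar ⇒ trace-equivalent.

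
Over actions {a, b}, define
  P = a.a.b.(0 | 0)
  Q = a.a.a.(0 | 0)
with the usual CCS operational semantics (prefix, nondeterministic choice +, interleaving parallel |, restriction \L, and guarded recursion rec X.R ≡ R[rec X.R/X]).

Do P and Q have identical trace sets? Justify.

P's transition system — 4 states:
  u0 = a.a.b.(0 | 0) | --a--▸ u1
  u1 = a.b.(0 | 0) | --a--▸ u2
  u2 = b.(0 | 0) | --b--▸ u3
  u3 = 0 | 0 | deadlocked
Q's transition system — 4 states:
  v0 = a.a.a.(0 | 0) | --a--▸ v1
  v1 = a.a.(0 | 0) | --a--▸ v2
  v2 = a.(0 | 0) | --a--▸ v3
  v3 = 0 | 0 | deadlocked
Run σ = ⟨aab⟩ on P: start {u0}
  step 1 (a): {u1}
  step 2 (a): {u2}
  step 3 (b): {u3}
  — P admits the full trace.
Run σ = ⟨aab⟩ on Q: start {v0}
  step 1 (a): {v1}
  step 2 (a): {v2}
  step 3 (b): ∅ (Q stuck)

traces(P) ≠ traces(Q) — witness ⟨aab⟩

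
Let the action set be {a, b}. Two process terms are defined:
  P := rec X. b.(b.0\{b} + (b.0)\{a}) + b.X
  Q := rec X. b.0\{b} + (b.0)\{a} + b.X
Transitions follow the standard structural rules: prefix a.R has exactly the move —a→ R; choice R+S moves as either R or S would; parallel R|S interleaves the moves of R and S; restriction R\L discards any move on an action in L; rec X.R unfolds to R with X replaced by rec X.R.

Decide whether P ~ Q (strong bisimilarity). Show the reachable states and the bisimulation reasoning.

NO

LTS(P): 4 reachable states
  u0 = rec X. b.(b.0\{b} + (b.0)\{a}) + b.X :: —b→ u0, —b→ u1
  u1 = b.0\{b} + (b.0)\{a} :: —b→ u2, —b→ u3
  u2 = 0\{a} :: stopped
  u3 = 0\{b} :: stopped
LTS(Q): 3 reachable states
  v0 = rec X. b.0\{b} + (b.0)\{a} + b.X :: —b→ v0, —b→ v1, —b→ v2
  v1 = 0\{a} :: stopped
  v2 = 0\{b} :: stopped
Coarsest stable partition (strong bisimilarity classes):
  B0 = {u0}
  B1 = {u1}
  B2 = {u2, u3, v1, v2}
  B3 = {v0}
u0 ∈ B0, v0 ∈ B3 → different blocks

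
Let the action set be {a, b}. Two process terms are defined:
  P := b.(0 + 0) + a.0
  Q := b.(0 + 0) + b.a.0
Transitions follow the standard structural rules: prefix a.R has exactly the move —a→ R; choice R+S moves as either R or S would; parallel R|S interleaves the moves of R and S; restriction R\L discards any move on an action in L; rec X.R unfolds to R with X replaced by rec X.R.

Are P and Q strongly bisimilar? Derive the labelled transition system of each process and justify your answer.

P's transition system — 3 states:
  p0 = b.(0 + 0) + a.0 :: -a-> p1, -b-> p2
  p1 = 0 :: stopped
  p2 = 0 + 0 :: stopped
Q's transition system — 4 states:
  q0 = b.(0 + 0) + b.a.0 :: -b-> q1, -b-> q2
  q1 = 0 + 0 :: stopped
  q2 = a.0 :: -a-> q3
  q3 = 0 :: stopped
Coarsest stable partition (strong bisimilarity classes):
  B0 = {p0}
  B1 = {p1, p2, q1, q3}
  B2 = {q0}
  B3 = {q2}
p0 ∈ B0, q0 ∈ B2 → different blocks

not bisimilar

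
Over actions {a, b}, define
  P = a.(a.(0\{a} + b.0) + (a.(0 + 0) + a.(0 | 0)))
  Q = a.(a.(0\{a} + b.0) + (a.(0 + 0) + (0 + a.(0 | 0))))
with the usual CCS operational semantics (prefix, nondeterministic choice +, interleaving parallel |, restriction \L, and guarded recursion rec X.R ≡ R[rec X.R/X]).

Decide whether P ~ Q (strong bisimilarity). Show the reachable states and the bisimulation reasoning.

YES

LTS(P): 6 reachable states
  s0 = a.(a.(0\{a} + b.0) + (a.(0 + 0) + a.(0 | 0))) :: --a--▸ s1
  s1 = a.(0\{a} + b.0) + (a.(0 + 0) + a.(0 | 0)) :: --a--▸ s2, --a--▸ s3, --a--▸ s4
  s2 = 0 + 0 :: ∅
  s3 = 0 | 0 :: ∅
  s4 = 0\{a} + b.0 :: --b--▸ s5
  s5 = 0 :: ∅
LTS(Q): 6 reachable states
  t0 = a.(a.(0\{a} + b.0) + (a.(0 + 0) + (0 + a.(0 | 0)))) :: --a--▸ t1
  t1 = a.(0\{a} + b.0) + (a.(0 + 0) + (0 + a.(0 | 0))) :: --a--▸ t2, --a--▸ t3, --a--▸ t4
  t2 = 0 + 0 :: ∅
  t3 = 0 | 0 :: ∅
  t4 = 0\{a} + b.0 :: --b--▸ t5
  t5 = 0 :: ∅
Bisimilarity quotient blocks:
  B0 = {s0, t0}
  B1 = {s1, t1}
  B2 = {s2, s3, s5, t2, t3, t5}
  B3 = {s4, t4}
s0 ∈ B0, t0 ∈ B0 → same block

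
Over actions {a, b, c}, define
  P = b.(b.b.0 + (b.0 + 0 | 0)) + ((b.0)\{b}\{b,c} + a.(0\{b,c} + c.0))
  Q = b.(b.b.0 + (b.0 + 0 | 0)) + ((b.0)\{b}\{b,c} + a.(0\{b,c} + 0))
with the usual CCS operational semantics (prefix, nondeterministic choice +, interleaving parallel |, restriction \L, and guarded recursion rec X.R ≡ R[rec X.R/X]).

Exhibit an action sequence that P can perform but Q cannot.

LTS(P): 5 reachable states
  p0 = b.(b.b.0 + (b.0 + 0 | 0)) + ((b.0)\{b}\{b,c} + a.(0\{b,c} + c.0)) → -a-> p1, -b-> p2
  p1 = 0\{b,c} + c.0 → -c-> p3
  p2 = b.b.0 + (b.0 + 0 | 0) → -b-> p3, -b-> p4
  p3 = 0 → deadlocked
  p4 = b.0 → -b-> p3
LTS(Q): 5 reachable states
  q0 = b.(b.b.0 + (b.0 + 0 | 0)) + ((b.0)\{b}\{b,c} + a.(0\{b,c} + 0)) → -a-> q1, -b-> q2
  q1 = 0\{b,c} + 0 → deadlocked
  q2 = b.b.0 + (b.0 + 0 | 0) → -b-> q3, -b-> q4
  q3 = 0 → deadlocked
  q4 = b.0 → -b-> q3
Run σ = ⟨ac⟩ on P: start {p0}
  after a @ step 1: {p1}
  after c @ step 2: {p3}
  — P admits the full trace.
Run σ = ⟨ac⟩ on Q: start {q0}
  after a @ step 1: {q1}
  after c @ step 2: ∅ (Q stuck)

ac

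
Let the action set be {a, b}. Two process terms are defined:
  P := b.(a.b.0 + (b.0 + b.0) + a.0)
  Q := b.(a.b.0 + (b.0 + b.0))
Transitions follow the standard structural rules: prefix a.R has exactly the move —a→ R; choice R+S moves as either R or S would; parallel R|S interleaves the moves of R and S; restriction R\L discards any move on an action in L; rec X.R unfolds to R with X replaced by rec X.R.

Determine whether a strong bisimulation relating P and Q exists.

NO

P's transition system — 4 states:
  m0 = b.(a.b.0 + (b.0 + b.0) + a.0) ⊢ -b-> m1
  m1 = a.b.0 + (b.0 + b.0) + a.0 ⊢ -a-> m2, -a-> m3, -b-> m2
  m2 = 0 ⊢ ∅
  m3 = b.0 ⊢ -b-> m2
Q's transition system — 4 states:
  n0 = b.(a.b.0 + (b.0 + b.0)) ⊢ -b-> n1
  n1 = a.b.0 + (b.0 + b.0) ⊢ -a-> n2, -b-> n3
  n2 = b.0 ⊢ -b-> n3
  n3 = 0 ⊢ ∅
Partition-refinement fixed point:
  B0 = {m0}
  B1 = {m1}
  B2 = {m3, n2}
  B3 = {m2, n3}
  B4 = {n0}
  B5 = {n1}
m0 ∈ B0, n0 ∈ B4 → different blocks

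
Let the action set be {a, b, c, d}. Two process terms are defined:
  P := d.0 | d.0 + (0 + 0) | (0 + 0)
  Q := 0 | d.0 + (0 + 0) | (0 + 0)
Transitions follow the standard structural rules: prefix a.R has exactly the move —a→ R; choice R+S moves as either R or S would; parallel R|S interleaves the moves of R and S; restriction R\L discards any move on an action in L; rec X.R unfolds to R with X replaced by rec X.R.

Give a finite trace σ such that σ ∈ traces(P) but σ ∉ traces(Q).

dd

LTS(P): 4 reachable states
  s0 = d.0 | d.0 + (0 + 0) | (0 + 0) has moves -d-> s1, -d-> s2
  s1 = 0 | d.0 has moves -d-> s3
  s2 = d.0 | 0 has moves -d-> s3
  s3 = 0 | 0 has moves deadlocked
LTS(Q): 2 reachable states
  t0 = 0 | d.0 + (0 + 0) | (0 + 0) has moves -d-> t1
  t1 = 0 | 0 has moves deadlocked
Trace ⟨dd⟩ through P, begin at {s0}:
  step 1 (d): {s1, s2}
  step 2 (d): {s3}
  — P admits the full trace.
Trace ⟨dd⟩ through Q, begin at {t0}:
  step 1 (d): {t1}
  step 2 (d): no successor for Q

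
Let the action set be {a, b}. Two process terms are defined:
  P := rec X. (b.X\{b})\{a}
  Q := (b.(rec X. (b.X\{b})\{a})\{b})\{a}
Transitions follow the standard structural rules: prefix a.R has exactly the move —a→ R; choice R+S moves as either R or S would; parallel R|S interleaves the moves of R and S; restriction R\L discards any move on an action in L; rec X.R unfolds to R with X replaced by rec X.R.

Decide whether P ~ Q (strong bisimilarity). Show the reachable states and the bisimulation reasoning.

P ~ Q

Reachable graph of P (2 states):
  u0 = rec X. (b.X\{b})\{a} → ··b··> u1
  u1 = (rec X. (b.X\{b})\{a})\{b}\{a} → stopped
Reachable graph of Q (2 states):
  v0 = (b.(rec X. (b.X\{b})\{a})\{b})\{a} → ··b··> v1
  v1 = (rec X. (b.X\{b})\{a})\{b}\{a} → stopped
Coarsest stable partition (strong bisimilarity classes):
  B0 = {u0, v0}
  B1 = {u1, v1}
u0 ∈ B0, v0 ∈ B0 → same block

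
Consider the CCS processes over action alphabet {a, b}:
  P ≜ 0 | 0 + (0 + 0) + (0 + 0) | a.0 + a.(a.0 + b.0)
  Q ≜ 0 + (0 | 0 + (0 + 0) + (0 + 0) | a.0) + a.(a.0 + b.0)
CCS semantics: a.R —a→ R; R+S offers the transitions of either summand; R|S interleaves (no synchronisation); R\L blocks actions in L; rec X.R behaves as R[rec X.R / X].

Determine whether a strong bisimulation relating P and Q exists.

YES

Reachable graph of P (4 states):
  s0 = 0 | 0 + (0 + 0) + (0 + 0) | a.0 + a.(a.0 + b.0) :: —a→ s1, —a→ s2
  s1 = (0 + 0) | 0 :: (no moves)
  s2 = a.0 + b.0 :: —a→ s3, —b→ s3
  s3 = 0 :: (no moves)
Reachable graph of Q (4 states):
  t0 = 0 + (0 | 0 + (0 + 0) + (0 + 0) | a.0) + a.(a.0 + b.0) :: —a→ t1, —a→ t2
  t1 = (0 + 0) | 0 :: (no moves)
  t2 = a.0 + b.0 :: —a→ t3, —b→ t3
  t3 = 0 :: (no moves)
Coarsest stable partition (strong bisimilarity classes):
  B0 = {s0, t0}
  B1 = {s1, s3, t1, t3}
  B2 = {s2, t2}
s0 ∈ B0, t0 ∈ B0 → same block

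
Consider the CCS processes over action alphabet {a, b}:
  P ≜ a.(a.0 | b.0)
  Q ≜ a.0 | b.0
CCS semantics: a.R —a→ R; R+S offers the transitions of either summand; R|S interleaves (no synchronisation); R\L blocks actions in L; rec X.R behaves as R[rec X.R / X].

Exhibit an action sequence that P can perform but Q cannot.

P's transition system — 5 states:
  s0 = a.(a.0 | b.0) ⊢ --a--▸ s1
  s1 = a.0 | b.0 ⊢ --a--▸ s2, --b--▸ s3
  s2 = 0 | b.0 ⊢ --b--▸ s4
  s3 = a.0 | 0 ⊢ --a--▸ s4
  s4 = 0 | 0 ⊢ (no moves)
Q's transition system — 4 states:
  t0 = a.0 | b.0 ⊢ --a--▸ t1, --b--▸ t2
  t1 = 0 | b.0 ⊢ --b--▸ t3
  t2 = a.0 | 0 ⊢ --a--▸ t3
  t3 = 0 | 0 ⊢ (no moves)
Executing aa from P (initial set {s0}):
  [1] a ⇒ {s1}
  [2] a ⇒ {s2}
  — P admits the full trace.
Executing aa from Q (initial set {t0}):
  [1] a ⇒ {t1}
  [2] a ⇒ no successor for Q

aa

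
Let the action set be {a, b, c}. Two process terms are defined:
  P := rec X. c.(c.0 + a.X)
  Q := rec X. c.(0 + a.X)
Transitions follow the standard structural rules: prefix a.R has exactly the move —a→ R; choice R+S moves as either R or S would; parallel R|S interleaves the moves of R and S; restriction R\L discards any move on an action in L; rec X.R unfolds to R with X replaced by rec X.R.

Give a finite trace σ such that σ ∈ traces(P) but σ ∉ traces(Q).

cc

LTS(P): 3 reachable states
  s0 = rec X. c.(c.0 + a.X) has moves =c=> s1
  s1 = c.0 + a.(rec X. c.(c.0 + a.X)) has moves =a=> s0, =c=> s2
  s2 = 0 has moves ·
LTS(Q): 2 reachable states
  t0 = rec X. c.(0 + a.X) has moves =c=> t1
  t1 = 0 + a.(rec X. c.(0 + a.X)) has moves =a=> t0
Executing cc from P (initial set {s0}):
  after c @ step 1: {s1}
  after c @ step 2: {s2}
  P completes σ.
Executing cc from Q (initial set {t0}):
  after c @ step 1: {t1}
  after c @ step 2: ∅  — Q cannot continue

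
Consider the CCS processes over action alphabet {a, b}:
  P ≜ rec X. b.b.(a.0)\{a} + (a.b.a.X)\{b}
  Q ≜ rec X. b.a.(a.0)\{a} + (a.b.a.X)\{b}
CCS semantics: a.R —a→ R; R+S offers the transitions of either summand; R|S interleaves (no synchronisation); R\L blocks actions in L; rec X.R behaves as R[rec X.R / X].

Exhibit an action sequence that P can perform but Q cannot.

bb

LTS(P): 4 reachable states
  m0 = rec X. b.b.(a.0)\{a} + (a.b.a.X)\{b} → =a=> m1, =b=> m2
  m1 = (b.a.(rec X. b.b.(a.0)\{a} + (a.b.a.X)\{b}))\{b} → (no moves)
  m2 = b.(a.0)\{a} → =b=> m3
  m3 = (a.0)\{a} → (no moves)
LTS(Q): 4 reachable states
  n0 = rec X. b.a.(a.0)\{a} + (a.b.a.X)\{b} → =a=> n1, =b=> n2
  n1 = (b.a.(rec X. b.a.(a.0)\{a} + (a.b.a.X)\{b}))\{b} → (no moves)
  n2 = a.(a.0)\{a} → =a=> n3
  n3 = (a.0)\{a} → (no moves)
Executing bb from P (initial set {m0}):
  after b @ step 1: {m2}
  after b @ step 2: {m3}
  — P admits the full trace.
Executing bb from Q (initial set {n0}):
  after b @ step 1: {n2}
  after b @ step 2: no successor for Q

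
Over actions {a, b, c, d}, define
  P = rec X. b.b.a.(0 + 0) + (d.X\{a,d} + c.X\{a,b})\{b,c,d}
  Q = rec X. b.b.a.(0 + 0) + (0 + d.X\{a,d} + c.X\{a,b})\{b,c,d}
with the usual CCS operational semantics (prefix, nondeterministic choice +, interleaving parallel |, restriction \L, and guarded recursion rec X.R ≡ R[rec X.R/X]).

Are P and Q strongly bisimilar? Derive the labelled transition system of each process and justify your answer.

bisimilar

P's transition system — 4 states:
  s0 = rec X. b.b.a.(0 + 0) + (d.X\{a,d} + c.X\{a,b})\{b,c,d} :: —b→ s1
  s1 = b.a.(0 + 0) :: —b→ s2
  s2 = a.(0 + 0) :: —a→ s3
  s3 = 0 + 0 :: ∅
Q's transition system — 4 states:
  t0 = rec X. b.b.a.(0 + 0) + (0 + d.X\{a,d} + c.X\{a,b})\{b,c,d} :: —b→ t1
  t1 = b.a.(0 + 0) :: —b→ t2
  t2 = a.(0 + 0) :: —a→ t3
  t3 = 0 + 0 :: ∅
Partition-refinement fixed point:
  B0 = {s0, t0}
  B1 = {s1, t1}
  B2 = {s2, t2}
  B3 = {s3, t3}
s0 ∈ B0, t0 ∈ B0 → same block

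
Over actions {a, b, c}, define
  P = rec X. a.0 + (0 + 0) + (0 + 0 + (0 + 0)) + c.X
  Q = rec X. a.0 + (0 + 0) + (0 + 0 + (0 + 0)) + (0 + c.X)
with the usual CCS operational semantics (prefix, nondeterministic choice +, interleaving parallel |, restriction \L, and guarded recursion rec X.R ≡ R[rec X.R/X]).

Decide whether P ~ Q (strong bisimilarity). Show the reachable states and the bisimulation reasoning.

Reachable graph of P (2 states):
  u0 = rec X. a.0 + (0 + 0) + (0 + 0 + (0 + 0)) + c.X ⊢ =a=> u1, =c=> u0
  u1 = 0 ⊢ (no moves)
Reachable graph of Q (2 states):
  v0 = rec X. a.0 + (0 + 0) + (0 + 0 + (0 + 0)) + (0 + c.X) ⊢ =a=> v1, =c=> v0
  v1 = 0 ⊢ (no moves)
Bisimilarity quotient blocks:
  B0 = {u0, v0}
  B1 = {u1, v1}
u0 ∈ B0, v0 ∈ B0 → same block

P ~ Q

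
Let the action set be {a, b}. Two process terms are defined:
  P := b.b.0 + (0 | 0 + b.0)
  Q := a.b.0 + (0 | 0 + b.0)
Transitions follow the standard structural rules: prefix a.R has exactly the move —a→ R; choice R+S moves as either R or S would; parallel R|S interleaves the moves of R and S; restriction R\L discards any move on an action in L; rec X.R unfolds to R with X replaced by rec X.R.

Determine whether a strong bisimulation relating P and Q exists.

P's transition system — 3 states:
  p0 = b.b.0 + (0 | 0 + b.0) | ··b··> p1, ··b··> p2
  p1 = 0 | stopped
  p2 = b.0 | ··b··> p1
Q's transition system — 3 states:
  q0 = a.b.0 + (0 | 0 + b.0) | ··a··> q1, ··b··> q2
  q1 = b.0 | ··b··> q2
  q2 = 0 | stopped
Coarsest stable partition (strong bisimilarity classes):
  B0 = {p0}
  B1 = {p2, q1}
  B2 = {p1, q2}
  B3 = {q0}
p0 ∈ B0, q0 ∈ B3 → different blocks

not bisimilar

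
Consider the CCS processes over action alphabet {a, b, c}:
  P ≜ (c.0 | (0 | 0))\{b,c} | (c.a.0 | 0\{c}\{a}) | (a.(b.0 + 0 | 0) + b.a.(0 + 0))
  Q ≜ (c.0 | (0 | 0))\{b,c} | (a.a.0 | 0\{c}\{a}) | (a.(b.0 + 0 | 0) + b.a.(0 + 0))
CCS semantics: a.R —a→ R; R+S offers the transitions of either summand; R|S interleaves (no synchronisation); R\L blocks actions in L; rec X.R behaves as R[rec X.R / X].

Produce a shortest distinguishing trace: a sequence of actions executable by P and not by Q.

Reachable graph of P (15 states):
  m0 = (c.0 | (0 | 0))\{b,c} | (c.a.0 | 0\{c}\{a}) | (a.(b.0 + 0 | 0) + b.a.(0 + 0)) ⊢ --a--▸ m1, --b--▸ m2, --c--▸ m3
  m1 = (c.0 | (0 | 0))\{b,c} | (c.a.0 | 0\{c}\{a}) | (b.0 + 0 | 0) ⊢ --b--▸ m4, --c--▸ m5
  m2 = (c.0 | (0 | 0))\{b,c} | (c.a.0 | 0\{c}\{a}) | a.(0 + 0) ⊢ --a--▸ m6, --c--▸ m7
  m3 = (c.0 | (0 | 0))\{b,c} | (a.0 | 0\{c}\{a}) | (a.(b.0 + 0 | 0) + b.a.(0 + 0)) ⊢ --a--▸ m5, --a--▸ m8, --b--▸ m7
  m4 = (c.0 | (0 | 0))\{b,c} | (c.a.0 | 0\{c}\{a}) | 0 ⊢ --c--▸ m9
  m5 = (c.0 | (0 | 0))\{b,c} | (a.0 | 0\{c}\{a}) | (b.0 + 0 | 0) ⊢ --a--▸ m10, --b--▸ m9
  m6 = (c.0 | (0 | 0))\{b,c} | (c.a.0 | 0\{c}\{a}) | (0 + 0) ⊢ --c--▸ m11
  m7 = (c.0 | (0 | 0))\{b,c} | (a.0 | 0\{c}\{a}) | a.(0 + 0) ⊢ --a--▸ m11, --a--▸ m12
  m8 = (c.0 | (0 | 0))\{b,c} | (0 | 0\{c}\{a}) | (a.(b.0 + 0 | 0) + b.a.(0 + 0)) ⊢ --a--▸ m10, --b--▸ m12
  m9 = (c.0 | (0 | 0))\{b,c} | (a.0 | 0\{c}\{a}) | 0 ⊢ --a--▸ m13
  m10 = (c.0 | (0 | 0))\{b,c} | (0 | 0\{c}\{a}) | (b.0 + 0 | 0) ⊢ --b--▸ m13
  m11 = (c.0 | (0 | 0))\{b,c} | (a.0 | 0\{c}\{a}) | (0 + 0) ⊢ --a--▸ m14
  m12 = (c.0 | (0 | 0))\{b,c} | (0 | 0\{c}\{a}) | a.(0 + 0) ⊢ --a--▸ m14
  m13 = (c.0 | (0 | 0))\{b,c} | (0 | 0\{c}\{a}) | 0 ⊢ (no moves)
  m14 = (c.0 | (0 | 0))\{b,c} | (0 | 0\{c}\{a}) | (0 + 0) ⊢ (no moves)
Reachable graph of Q (15 states):
  n0 = (c.0 | (0 | 0))\{b,c} | (a.a.0 | 0\{c}\{a}) | (a.(b.0 + 0 | 0) + b.a.(0 + 0)) ⊢ --a--▸ n1, --a--▸ n2, --b--▸ n3
  n1 = (c.0 | (0 | 0))\{b,c} | (a.0 | 0\{c}\{a}) | (a.(b.0 + 0 | 0) + b.a.(0 + 0)) ⊢ --a--▸ n4, --a--▸ n5, --b--▸ n6
  n2 = (c.0 | (0 | 0))\{b,c} | (a.a.0 | 0\{c}\{a}) | (b.0 + 0 | 0) ⊢ --a--▸ n5, --b--▸ n7
  n3 = (c.0 | (0 | 0))\{b,c} | (a.a.0 | 0\{c}\{a}) | a.(0 + 0) ⊢ --a--▸ n6, --a--▸ n8
  n4 = (c.0 | (0 | 0))\{b,c} | (0 | 0\{c}\{a}) | (a.(b.0 + 0 | 0) + b.a.(0 + 0)) ⊢ --a--▸ n9, --b--▸ n10
  n5 = (c.0 | (0 | 0))\{b,c} | (a.0 | 0\{c}\{a}) | (b.0 + 0 | 0) ⊢ --a--▸ n9, --b--▸ n11
  n6 = (c.0 | (0 | 0))\{b,c} | (a.0 | 0\{c}\{a}) | a.(0 + 0) ⊢ --a--▸ n10, --a--▸ n12
  n7 = (c.0 | (0 | 0))\{b,c} | (a.a.0 | 0\{c}\{a}) | 0 ⊢ --a--▸ n11
  n8 = (c.0 | (0 | 0))\{b,c} | (a.a.0 | 0\{c}\{a}) | (0 + 0) ⊢ --a--▸ n12
  n9 = (c.0 | (0 | 0))\{b,c} | (0 | 0\{c}\{a}) | (b.0 + 0 | 0) ⊢ --b--▸ n13
  n10 = (c.0 | (0 | 0))\{b,c} | (0 | 0\{c}\{a}) | a.(0 + 0) ⊢ --a--▸ n14
  n11 = (c.0 | (0 | 0))\{b,c} | (a.0 | 0\{c}\{a}) | 0 ⊢ --a--▸ n13
  n12 = (c.0 | (0 | 0))\{b,c} | (a.0 | 0\{c}\{a}) | (0 + 0) ⊢ --a--▸ n14
  n13 = (c.0 | (0 | 0))\{b,c} | (0 | 0\{c}\{a}) | 0 ⊢ (no moves)
  n14 = (c.0 | (0 | 0))\{b,c} | (0 | 0\{c}\{a}) | (0 + 0) ⊢ (no moves)
Executing c from P (initial set {m0}):
  [1] c ⇒ {m3}
  ✓ P
Executing c from Q (initial set {n0}):
  [1] c ⇒ no successor for Q

c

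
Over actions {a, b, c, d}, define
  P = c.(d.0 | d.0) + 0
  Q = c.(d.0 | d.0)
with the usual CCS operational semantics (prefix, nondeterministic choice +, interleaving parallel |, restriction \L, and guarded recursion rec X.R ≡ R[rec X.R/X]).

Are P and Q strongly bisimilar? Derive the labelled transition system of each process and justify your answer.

Reachable graph of P (5 states):
  s0 = c.(d.0 | d.0) + 0 → ··c··> s1
  s1 = d.0 | d.0 → ··d··> s2, ··d··> s3
  s2 = 0 | d.0 → ··d··> s4
  s3 = d.0 | 0 → ··d··> s4
  s4 = 0 | 0 → stopped
Reachable graph of Q (5 states):
  t0 = c.(d.0 | d.0) → ··c··> t1
  t1 = d.0 | d.0 → ··d··> t2, ··d··> t3
  t2 = 0 | d.0 → ··d··> t4
  t3 = d.0 | 0 → ··d··> t4
  t4 = 0 | 0 → stopped
Partition-refinement fixed point:
  B0 = {s0, t0}
  B1 = {s1, t1}
  B2 = {s2, s3, t2, t3}
  B3 = {s4, t4}
s0 ∈ B0, t0 ∈ B0 → same block

YES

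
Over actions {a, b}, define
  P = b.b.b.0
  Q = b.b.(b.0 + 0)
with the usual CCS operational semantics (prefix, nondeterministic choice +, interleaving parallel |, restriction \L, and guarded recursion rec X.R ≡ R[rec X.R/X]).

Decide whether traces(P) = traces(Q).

YES

P's transition system — 4 states:
  s0 = b.b.b.0 has moves --b--▸ s1
  s1 = b.b.0 has moves --b--▸ s2
  s2 = b.0 has moves --b--▸ s3
  s3 = 0 has moves (no moves)
Q's transition system — 4 states:
  t0 = b.b.(b.0 + 0) has moves --b--▸ t1
  t1 = b.(b.0 + 0) has moves --b--▸ t2
  t2 = b.0 + 0 has moves --b--▸ t3
  t3 = 0 has moves (no moves)
Coarsest stable partition (strong bisimilarity classes):
  B0 = {s0, t0}
  B1 = {s1, t1}
  B2 = {s2, t2}
  B3 = {s3, t3}
s0 ∈ B0, t0 ∈ B0 → same block
Bisimilar ⇒ trace-equivalent.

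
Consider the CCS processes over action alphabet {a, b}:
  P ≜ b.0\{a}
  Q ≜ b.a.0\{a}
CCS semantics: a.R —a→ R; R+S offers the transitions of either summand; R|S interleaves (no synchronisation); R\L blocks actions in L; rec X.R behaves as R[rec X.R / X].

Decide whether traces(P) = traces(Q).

NO — witness ⟨ba⟩

LTS(P): 2 reachable states
  u0 = b.0\{a} | --b--▸ u1
  u1 = 0\{a} | (no moves)
LTS(Q): 3 reachable states
  v0 = b.a.0\{a} | --b--▸ v1
  v1 = a.0\{a} | --a--▸ v2
  v2 = 0\{a} | (no moves)
Trace ⟨ba⟩ through Q, begin at {v0}:
  step 1 (b): {v1}
  step 2 (a): {v2}
  — Q admits the full trace.
Trace ⟨ba⟩ through P, begin at {u0}:
  step 1 (b): {u1}
  step 2 (a): no successor for P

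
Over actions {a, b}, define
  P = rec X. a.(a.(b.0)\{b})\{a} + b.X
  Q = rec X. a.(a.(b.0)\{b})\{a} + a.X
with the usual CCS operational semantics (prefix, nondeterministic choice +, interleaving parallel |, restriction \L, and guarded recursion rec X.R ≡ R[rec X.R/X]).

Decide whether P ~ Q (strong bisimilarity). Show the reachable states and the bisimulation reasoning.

LTS(P): 2 reachable states
  p0 = rec X. a.(a.(b.0)\{b})\{a} + b.X has moves --a--▸ p1, --b--▸ p0
  p1 = (a.(b.0)\{b})\{a} has moves stopped
LTS(Q): 2 reachable states
  q0 = rec X. a.(a.(b.0)\{b})\{a} + a.X has moves --a--▸ q0, --a--▸ q1
  q1 = (a.(b.0)\{b})\{a} has moves stopped
Coarsest stable partition (strong bisimilarity classes):
  B0 = {p0}
  B1 = {p1, q1}
  B2 = {q0}
p0 ∈ B0, q0 ∈ B2 → different blocks

NO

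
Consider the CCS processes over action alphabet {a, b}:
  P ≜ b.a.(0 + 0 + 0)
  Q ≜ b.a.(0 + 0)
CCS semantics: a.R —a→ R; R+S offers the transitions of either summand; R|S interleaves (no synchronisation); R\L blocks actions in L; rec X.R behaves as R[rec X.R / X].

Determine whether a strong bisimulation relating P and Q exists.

Reachable graph of P (3 states):
  u0 = b.a.(0 + 0 + 0) → —b→ u1
  u1 = a.(0 + 0 + 0) → —a→ u2
  u2 = 0 + 0 + 0 → deadlocked
Reachable graph of Q (3 states):
  v0 = b.a.(0 + 0) → —b→ v1
  v1 = a.(0 + 0) → —a→ v2
  v2 = 0 + 0 → deadlocked
Bisimilarity quotient blocks:
  B0 = {u0, v0}
  B1 = {u1, v1}
  B2 = {u2, v2}
u0 ∈ B0, v0 ∈ B0 → same block

YES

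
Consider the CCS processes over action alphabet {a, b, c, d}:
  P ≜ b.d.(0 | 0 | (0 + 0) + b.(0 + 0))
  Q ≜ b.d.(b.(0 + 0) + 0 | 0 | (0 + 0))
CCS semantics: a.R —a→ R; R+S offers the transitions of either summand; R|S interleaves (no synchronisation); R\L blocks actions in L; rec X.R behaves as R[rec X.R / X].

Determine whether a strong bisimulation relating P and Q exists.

bisimilar

P's transition system — 4 states:
  u0 = b.d.(0 | 0 | (0 + 0) + b.(0 + 0)) has moves -b-> u1
  u1 = d.(0 | 0 | (0 + 0) + b.(0 + 0)) has moves -d-> u2
  u2 = 0 | 0 | (0 + 0) + b.(0 + 0) has moves -b-> u3
  u3 = 0 + 0 has moves deadlocked
Q's transition system — 4 states:
  v0 = b.d.(b.(0 + 0) + 0 | 0 | (0 + 0)) has moves -b-> v1
  v1 = d.(b.(0 + 0) + 0 | 0 | (0 + 0)) has moves -d-> v2
  v2 = b.(0 + 0) + 0 | 0 | (0 + 0) has moves -b-> v3
  v3 = 0 + 0 has moves deadlocked
Bisimilarity quotient blocks:
  B0 = {u0, v0}
  B1 = {u1, v1}
  B2 = {u2, v2}
  B3 = {u3, v3}
u0 ∈ B0, v0 ∈ B0 → same block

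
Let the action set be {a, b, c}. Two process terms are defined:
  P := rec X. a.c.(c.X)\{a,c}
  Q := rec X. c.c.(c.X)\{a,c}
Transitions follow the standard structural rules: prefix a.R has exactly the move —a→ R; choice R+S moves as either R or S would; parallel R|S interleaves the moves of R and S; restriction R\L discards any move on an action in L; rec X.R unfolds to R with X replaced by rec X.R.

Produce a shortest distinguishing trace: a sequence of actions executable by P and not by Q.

P's transition system — 3 states:
  u0 = rec X. a.c.(c.X)\{a,c} | —a→ u1
  u1 = c.(c.(rec X. a.c.(c.X)\{a,c}))\{a,c} | —c→ u2
  u2 = (c.(rec X. a.c.(c.X)\{a,c}))\{a,c} | ∅
Q's transition system — 3 states:
  v0 = rec X. c.c.(c.X)\{a,c} | —c→ v1
  v1 = c.(c.(rec X. c.c.(c.X)\{a,c}))\{a,c} | —c→ v2
  v2 = (c.(rec X. c.c.(c.X)\{a,c}))\{a,c} | ∅
Executing a from P (initial set {u0}):
  after a @ step 1: {u1}
  ✓ P
Executing a from Q (initial set {v0}):
  after a @ step 1: no successor for Q

a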